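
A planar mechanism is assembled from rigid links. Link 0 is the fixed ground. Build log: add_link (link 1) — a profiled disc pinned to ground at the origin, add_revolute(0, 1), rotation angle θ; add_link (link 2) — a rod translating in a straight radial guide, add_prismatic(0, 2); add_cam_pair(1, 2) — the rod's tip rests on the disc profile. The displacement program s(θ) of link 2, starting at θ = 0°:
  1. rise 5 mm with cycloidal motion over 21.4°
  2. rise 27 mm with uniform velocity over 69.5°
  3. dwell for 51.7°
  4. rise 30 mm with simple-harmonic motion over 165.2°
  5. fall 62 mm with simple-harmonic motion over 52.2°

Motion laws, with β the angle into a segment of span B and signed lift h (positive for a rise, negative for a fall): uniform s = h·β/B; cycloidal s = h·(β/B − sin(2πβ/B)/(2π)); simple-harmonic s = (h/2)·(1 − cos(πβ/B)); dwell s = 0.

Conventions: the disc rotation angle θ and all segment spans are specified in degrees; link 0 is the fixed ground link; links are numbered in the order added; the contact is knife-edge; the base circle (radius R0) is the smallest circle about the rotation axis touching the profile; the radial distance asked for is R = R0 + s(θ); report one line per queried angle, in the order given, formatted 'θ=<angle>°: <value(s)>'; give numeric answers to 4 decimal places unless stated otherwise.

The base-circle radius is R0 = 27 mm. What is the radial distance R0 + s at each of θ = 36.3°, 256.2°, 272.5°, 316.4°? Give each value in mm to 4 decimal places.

seg 1 [0°–21.4°] cycloidal, h=5: full span → s += 5 → s = 5.0000
seg 2 [21.4°–90.9°] uniform, h=27: θ=36.3° here. β=14.9, B=69.5. 27·14.9/69.5 = 5.7885 → s = 10.7885
seg 2 [21.4°–90.9°] uniform, h=27: full span → s += 27 → s = 32.0000
seg 3 [90.9°–142.6°] dwell: s stays 32.0000
seg 4 [142.6°–307.8°] simple-harmonic, h=30: θ=256.2° here. β=113.6, B=165.2. 30/2·(1 − cos(π·0.6877)) = 23.3395 → s = 55.3395
seg 4 [142.6°–307.8°] simple-harmonic, h=30: θ=272.5° here. β=129.9, B=165.2. 30/2·(1 − cos(π·0.7863)) = 26.7452 → s = 58.7452
seg 4 [142.6°–307.8°] simple-harmonic, h=30: full span → s += 30 → s = 62.0000
seg 5 [307.8°–360°] simple-harmonic, h=-62: θ=316.4° here. β=8.6, B=52.2. -62/2·(1 − cos(π·0.1648)) = -4.0604 → s = 57.9396
θ=36.3°: R = R0 + s = 27 + 10.7885 = 37.7885
θ=256.2°: R = R0 + s = 27 + 55.3395 = 82.3395
θ=272.5°: R = R0 + s = 27 + 58.7452 = 85.7452
θ=316.4°: R = R0 + s = 27 + 57.9396 = 84.9396

θ=36.3°: 37.7885
θ=256.2°: 82.3395
θ=272.5°: 85.7452
θ=316.4°: 84.9396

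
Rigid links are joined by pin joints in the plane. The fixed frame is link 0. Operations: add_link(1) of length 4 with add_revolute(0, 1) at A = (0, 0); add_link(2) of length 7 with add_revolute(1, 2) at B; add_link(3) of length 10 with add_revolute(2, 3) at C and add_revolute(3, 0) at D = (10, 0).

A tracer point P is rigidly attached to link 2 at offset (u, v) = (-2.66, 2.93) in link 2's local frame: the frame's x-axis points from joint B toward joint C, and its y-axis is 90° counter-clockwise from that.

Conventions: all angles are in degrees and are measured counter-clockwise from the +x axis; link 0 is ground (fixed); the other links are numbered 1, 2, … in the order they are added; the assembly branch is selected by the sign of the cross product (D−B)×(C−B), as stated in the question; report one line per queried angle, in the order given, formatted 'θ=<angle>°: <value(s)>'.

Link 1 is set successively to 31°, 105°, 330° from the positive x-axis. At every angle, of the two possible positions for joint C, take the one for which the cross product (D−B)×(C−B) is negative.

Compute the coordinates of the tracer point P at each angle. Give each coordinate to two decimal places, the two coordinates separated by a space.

A=(0,0), D=(10.00,0)
θ=31°: B = A + 4.00·(cos31°, sin31°) = (3.4287, 2.0602)
θ=31°: |BD| = 6.8867
θ=31°: circle(B,7.00) ∩ circle(D,10.00): a=-0.2594, h=6.9952
θ=31°:   candidates: C₊=(5.2737,8.8126) cross=48.174; C₋=(1.0885,-4.5371) cross=-48.174
θ=31°:   branch - wants cross < 0 → take C=(1.0885,-4.5371) (cross=-48.174)
θ=31°: ex = (C−B)/|BC| = (-0.3343,-0.9425); ey = (0.9425,-0.3343)
θ=31°: P = B + -2.66·ex + 2.93·ey = (7.0794,3.5876)
θ=105°: B = A + 4.00·(cos105°, sin105°) = (-1.0353, 3.8637)
θ=105°: |BD| = 11.6921
θ=105°: circle(B,7.00) ∩ circle(D,10.00): a=3.6651, h=5.9638
θ=105°:   candidates: C₊=(4.3947,8.2813) cross=69.730; C₋=(0.4532,-2.9762) cross=-69.730
θ=105°:   branch - wants cross < 0 → take C=(0.4532,-2.9762) (cross=-69.730)
θ=105°: ex = (C−B)/|BC| = (0.2126,-0.9771); ey = (0.9771,0.2126)
θ=105°: P = B + -2.66·ex + 2.93·ey = (1.2621,7.0859)
θ=330°: B = A + 4.00·(cos330°, sin330°) = (3.4641, -2.0000)
θ=330°: |BD| = 6.8351
θ=330°: circle(B,7.00) ∩ circle(D,10.00): a=-0.3132, h=6.9930
θ=330°:   candidates: C₊=(1.1184,4.5953) cross=47.797; C₋=(5.2108,-8.7786) cross=-47.797
θ=330°:   branch - wants cross < 0 → take C=(5.2108,-8.7786) (cross=-47.797)
θ=330°: ex = (C−B)/|BC| = (0.2495,-0.9684); ey = (0.9684,0.2495)
θ=330°: P = B + -2.66·ex + 2.93·ey = (5.6377,1.3070)

θ=31°: 7.08 3.59
θ=105°: 1.26 7.09
θ=330°: 5.64 1.31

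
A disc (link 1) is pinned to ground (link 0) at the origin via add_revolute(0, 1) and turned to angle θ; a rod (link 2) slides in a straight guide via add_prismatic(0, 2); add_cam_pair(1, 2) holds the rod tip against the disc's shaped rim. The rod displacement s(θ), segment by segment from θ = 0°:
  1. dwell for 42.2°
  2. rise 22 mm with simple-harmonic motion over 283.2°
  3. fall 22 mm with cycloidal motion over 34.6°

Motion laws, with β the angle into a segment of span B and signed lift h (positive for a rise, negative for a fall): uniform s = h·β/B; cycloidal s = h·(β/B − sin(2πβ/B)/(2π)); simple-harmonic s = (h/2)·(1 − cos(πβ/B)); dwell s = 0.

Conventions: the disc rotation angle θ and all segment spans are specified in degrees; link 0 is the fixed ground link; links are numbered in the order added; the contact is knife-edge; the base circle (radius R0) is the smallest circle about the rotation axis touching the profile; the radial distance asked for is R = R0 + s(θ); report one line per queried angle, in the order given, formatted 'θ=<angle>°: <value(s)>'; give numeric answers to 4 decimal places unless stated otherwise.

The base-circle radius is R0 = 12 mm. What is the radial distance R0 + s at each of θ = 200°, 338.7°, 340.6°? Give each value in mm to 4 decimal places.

segment 1 (0° to 42.2°, dwell): s unchanged at 0.0000
θ = 200° falls in segment 2 (42.2° to 325.4°, simple-harmonic, h = 22): β = 200 − 42.2 = 157.8°, B = 283.2°; Δs = 22/2·(1 − cos(π·0.5572)) = 12.9662; s = 0.0000 + 12.9662 = 12.9662
segment 2 (42.2° to 325.4°, simple-harmonic, h = 22) is passed completely: s = 0.0000 + (22) = 22.0000
θ = 338.7° falls in segment 3 (325.4° to 360°, cycloidal, h = -22): β = 338.7 − 325.4 = 13.3°, B = 34.6°; Δs = -22·(0.3844 − sin(2π·0.3844)/(2π)) = -6.1311; s = 22.0000 − 6.1311 = 15.8689
θ = 340.6° falls in segment 3 (325.4° to 360°, cycloidal, h = -22): β = 340.6 − 325.4 = 15.2°, B = 34.6°; Δs = -22·(0.4393 − sin(2π·0.4393)/(2π)) = -8.3616; s = 22.0000 − 8.3616 = 13.6384
θ=200°: R = R0 + s = 12 + 12.9662 = 24.9662
θ=338.7°: R = R0 + s = 12 + 15.8689 = 27.8689
θ=340.6°: R = R0 + s = 12 + 13.6384 = 25.6384

θ=200°: 24.9662
θ=338.7°: 27.8689
θ=340.6°: 25.6384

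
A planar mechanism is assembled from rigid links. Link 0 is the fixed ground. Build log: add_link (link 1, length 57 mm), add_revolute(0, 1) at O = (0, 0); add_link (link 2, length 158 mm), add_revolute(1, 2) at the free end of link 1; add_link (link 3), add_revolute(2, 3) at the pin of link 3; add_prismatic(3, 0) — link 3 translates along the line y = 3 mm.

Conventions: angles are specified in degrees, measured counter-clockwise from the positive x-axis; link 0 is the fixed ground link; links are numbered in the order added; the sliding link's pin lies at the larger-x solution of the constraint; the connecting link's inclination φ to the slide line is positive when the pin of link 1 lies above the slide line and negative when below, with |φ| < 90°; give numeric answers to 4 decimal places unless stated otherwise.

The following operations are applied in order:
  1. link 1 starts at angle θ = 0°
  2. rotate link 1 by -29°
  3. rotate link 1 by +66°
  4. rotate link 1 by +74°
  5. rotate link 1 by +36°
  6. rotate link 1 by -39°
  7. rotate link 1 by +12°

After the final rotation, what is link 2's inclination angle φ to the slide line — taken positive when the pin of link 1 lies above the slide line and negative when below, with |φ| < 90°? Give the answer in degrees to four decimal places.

geometry: r = 57 mm, L = 158 mm, e = 3 mm; θ starts at 0°
rotate link 1 by -29°: θ ← 0° -29° = -29°
rotate link 1 by +66°: θ ← -29° +66° = 37°
rotate link 1 by +74°: θ ← 37° +74° = 111°
rotate link 1 by +36°: θ ← 111° +36° = 147°
rotate link 1 by -39°: θ ← 147° -39° = 108°
rotate link 1 by +12°: θ ← 108° +12° = 120°
h = r sin θ − e = 49.363448 − 3 = 46.363448
sin φ = h / L = 46.363448 / 158 = 0.29343954
φ = arcsin(0.29343954) = 17.063989°

17.0640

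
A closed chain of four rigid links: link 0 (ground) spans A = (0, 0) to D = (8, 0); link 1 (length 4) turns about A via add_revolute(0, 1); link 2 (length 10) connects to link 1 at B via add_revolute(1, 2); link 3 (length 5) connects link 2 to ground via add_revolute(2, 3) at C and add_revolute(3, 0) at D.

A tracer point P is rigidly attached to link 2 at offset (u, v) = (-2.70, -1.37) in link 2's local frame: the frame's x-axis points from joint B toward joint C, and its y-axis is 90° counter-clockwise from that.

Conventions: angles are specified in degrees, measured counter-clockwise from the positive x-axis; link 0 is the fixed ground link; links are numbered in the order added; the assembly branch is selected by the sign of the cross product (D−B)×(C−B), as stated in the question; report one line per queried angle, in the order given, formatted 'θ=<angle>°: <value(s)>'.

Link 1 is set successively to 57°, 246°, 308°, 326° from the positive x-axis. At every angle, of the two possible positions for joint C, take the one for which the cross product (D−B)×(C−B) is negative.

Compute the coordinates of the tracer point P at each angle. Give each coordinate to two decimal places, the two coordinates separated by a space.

A=(0,0), D=(8.00,0)
θ=57°: B = A + 4.00·(cos57°, sin57°) = (2.1786, 3.3547)
θ=57°: |BD| = 6.7189
θ=57°: circle(B,10.00) ∩ circle(D,5.00): a=8.9407, h=4.4792
θ=57°:   candidates: C₊=(12.1615,2.7716) cross=30.095; C₋=(7.6887,-4.9903) cross=-30.095
θ=57°:   branch - wants cross < 0 → take C=(7.6887,-4.9903) (cross=-30.095)
θ=57°: ex = (C−B)/|BC| = (0.5510,-0.8345); ey = (0.8345,0.5510)
θ=57°: P = B + -2.70·ex + -1.37·ey = (-0.4524,4.8529)
θ=246°: B = A + 4.00·(cos246°, sin246°) = (-1.6269, -3.6542)
θ=246°: |BD| = 10.2971
θ=246°: circle(B,10.00) ∩ circle(D,5.00): a=8.7904, h=4.7676
θ=246°:   candidates: C₊=(4.8994,3.9225) cross=49.092; C₋=(8.2832,-4.9920) cross=-49.092
θ=246°:   branch - wants cross < 0 → take C=(8.2832,-4.9920) (cross=-49.092)
θ=246°: ex = (C−B)/|BC| = (0.9910,-0.1338); ey = (0.1338,0.9910)
θ=246°: P = B + -2.70·ex + -1.37·ey = (-4.4860,-4.6507)
θ=308°: B = A + 4.00·(cos308°, sin308°) = (2.4626, -3.1520)
θ=308°: |BD| = 6.3716
θ=308°: circle(B,10.00) ∩ circle(D,5.00): a=9.0713, h=4.2085
θ=308°:   candidates: C₊=(8.2642,4.9930) cross=26.815; C₋=(12.4281,-2.3220) cross=-26.815
θ=308°:   branch - wants cross < 0 → take C=(12.4281,-2.3220) (cross=-26.815)
θ=308°: ex = (C−B)/|BC| = (0.9965,0.0830); ey = (-0.0830,0.9965)
θ=308°: P = B + -2.70·ex + -1.37·ey = (-0.1143,-4.7414)
θ=326°: B = A + 4.00·(cos326°, sin326°) = (3.3162, -2.2368)
θ=326°: |BD| = 5.1905
θ=326°: circle(B,10.00) ∩ circle(D,5.00): a=9.8200, h=1.8890
θ=326°:   candidates: C₊=(11.3635,3.6996) cross=9.805; C₋=(12.9916,0.2904) cross=-9.805
θ=326°:   branch - wants cross < 0 → take C=(12.9916,0.2904) (cross=-9.805)
θ=326°: ex = (C−B)/|BC| = (0.9675,0.2527); ey = (-0.2527,0.9675)
θ=326°: P = B + -2.70·ex + -1.37·ey = (1.0500,-4.2446)

θ=57°: -0.45 4.85
θ=246°: -4.49 -4.65
θ=308°: -0.11 -4.74
θ=326°: 1.05 -4.24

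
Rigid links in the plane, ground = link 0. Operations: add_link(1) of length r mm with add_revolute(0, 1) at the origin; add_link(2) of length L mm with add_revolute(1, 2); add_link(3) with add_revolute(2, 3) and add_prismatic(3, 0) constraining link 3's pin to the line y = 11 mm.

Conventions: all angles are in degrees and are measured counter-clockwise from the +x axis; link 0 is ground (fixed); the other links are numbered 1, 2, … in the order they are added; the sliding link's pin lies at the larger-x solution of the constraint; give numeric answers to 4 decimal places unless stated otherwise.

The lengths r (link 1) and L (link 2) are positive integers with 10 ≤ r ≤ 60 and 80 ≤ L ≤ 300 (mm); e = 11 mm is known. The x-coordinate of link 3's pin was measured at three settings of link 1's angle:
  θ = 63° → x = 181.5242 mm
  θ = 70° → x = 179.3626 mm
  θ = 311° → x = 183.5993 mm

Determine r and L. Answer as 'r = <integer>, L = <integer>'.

constraint per measurement: (x − r cos θ)² + (r sin θ − e)² = L²
subtracting the θ₁ and θ₂ equations cancels the r² and L² terms:
r = (x₁² − x₂²) / (2[(x₁cos θ₁ + e sin θ₁) − (x₂cos θ₂ + e sin θ₂)]) = 18.9997 → r = 19
L² = (x₁ − r cos θ₁)² + (r sin θ₁ − e)² = 29929.0045 → L = 173.0000 → L = 173
check at θ₃=311°: x = 183.5993 (printed 183.5993) ✓

r = 19, L = 173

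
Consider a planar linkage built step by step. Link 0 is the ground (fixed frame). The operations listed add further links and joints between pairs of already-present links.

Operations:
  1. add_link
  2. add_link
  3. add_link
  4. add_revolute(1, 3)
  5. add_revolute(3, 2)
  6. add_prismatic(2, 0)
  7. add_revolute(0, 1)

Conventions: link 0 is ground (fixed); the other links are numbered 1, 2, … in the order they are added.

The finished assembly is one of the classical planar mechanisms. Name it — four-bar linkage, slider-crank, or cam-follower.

links: 4 (incl. ground); joints: 3 revolute, 1 prismatic, 0 higher (cam) pair, forming one closed loop
4 links, 3 revolutes + 1 prismatic in one loop → slider-crank

slider-crank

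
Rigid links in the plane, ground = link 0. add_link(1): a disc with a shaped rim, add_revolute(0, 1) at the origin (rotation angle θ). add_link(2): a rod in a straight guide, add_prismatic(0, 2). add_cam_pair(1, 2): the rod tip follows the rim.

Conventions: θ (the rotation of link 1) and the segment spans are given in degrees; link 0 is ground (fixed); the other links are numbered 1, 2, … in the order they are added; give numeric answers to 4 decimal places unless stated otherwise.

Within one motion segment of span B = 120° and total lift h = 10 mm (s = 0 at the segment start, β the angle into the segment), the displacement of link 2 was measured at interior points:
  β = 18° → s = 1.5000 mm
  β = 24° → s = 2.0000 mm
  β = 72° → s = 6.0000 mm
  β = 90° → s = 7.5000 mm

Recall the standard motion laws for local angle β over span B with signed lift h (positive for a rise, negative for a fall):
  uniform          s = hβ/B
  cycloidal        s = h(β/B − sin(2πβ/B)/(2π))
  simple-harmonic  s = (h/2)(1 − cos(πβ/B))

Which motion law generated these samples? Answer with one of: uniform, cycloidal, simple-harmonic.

candidates at β/B = r: uniform s = h·r (linear in β); cycloidal s = h·(r − sin(2πr)/(2π)); simple-harmonic s = (h/2)(1 − cos(πr))
β=18°: printed 1.5000 | uniform 1.5000, cycloidal 0.2124, simple-harmonic 0.5450
β=24°: printed 2.0000 | uniform 2.0000, cycloidal 0.4863, simple-harmonic 0.9549
β=72°: printed 6.0000 | uniform 6.0000, cycloidal 6.9355, simple-harmonic 6.5451
β=90°: printed 7.5000 | uniform 7.5000, cycloidal 9.0915, simple-harmonic 8.5355
only one law matches every sample → uniform

uniform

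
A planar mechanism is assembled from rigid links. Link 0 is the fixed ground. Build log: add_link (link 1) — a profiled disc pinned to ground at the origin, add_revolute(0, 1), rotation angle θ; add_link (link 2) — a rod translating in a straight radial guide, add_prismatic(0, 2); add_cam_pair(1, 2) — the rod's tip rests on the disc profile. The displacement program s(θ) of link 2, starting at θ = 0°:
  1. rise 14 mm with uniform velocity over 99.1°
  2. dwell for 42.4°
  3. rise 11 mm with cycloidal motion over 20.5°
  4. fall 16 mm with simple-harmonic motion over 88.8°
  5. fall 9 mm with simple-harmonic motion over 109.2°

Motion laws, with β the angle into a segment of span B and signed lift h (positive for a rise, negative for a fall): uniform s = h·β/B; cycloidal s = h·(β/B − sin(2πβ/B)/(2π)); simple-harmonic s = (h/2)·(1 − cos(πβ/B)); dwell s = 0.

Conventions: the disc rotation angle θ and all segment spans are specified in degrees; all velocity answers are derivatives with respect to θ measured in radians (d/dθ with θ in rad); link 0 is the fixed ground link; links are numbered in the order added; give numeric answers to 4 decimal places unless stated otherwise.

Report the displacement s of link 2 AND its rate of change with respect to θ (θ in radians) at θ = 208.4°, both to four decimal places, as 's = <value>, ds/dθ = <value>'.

seg 1 [0°–99.1°] uniform, h=14: full span → s += 14 → s = 14.0000
seg 2 [99.1°–141.5°] dwell: s stays 14.0000
seg 3 [141.5°–162°] cycloidal, h=11: full span → s += 11 → s = 25.0000
seg 4 [162°–250.8°] simple-harmonic, h=-16: θ=208.4° here. β=46.4, B=88.8. -16/2·(1 − cos(π·0.5225)) = -8.5656 → s = 16.4344
velocity in seg [162°–250.8°] (simple-harmonic), θ in radians: β = 46.4° = 0.8098 rad, B = 88.8° = 1.5499 rad; ds/dθ = (πh/(2B)) sin(πβ/B) = (π·(-16)/(2·1.5499)) sin(π·0.5225) = -16.175640 mm/rad

s = 16.4344, ds/dθ = -16.1756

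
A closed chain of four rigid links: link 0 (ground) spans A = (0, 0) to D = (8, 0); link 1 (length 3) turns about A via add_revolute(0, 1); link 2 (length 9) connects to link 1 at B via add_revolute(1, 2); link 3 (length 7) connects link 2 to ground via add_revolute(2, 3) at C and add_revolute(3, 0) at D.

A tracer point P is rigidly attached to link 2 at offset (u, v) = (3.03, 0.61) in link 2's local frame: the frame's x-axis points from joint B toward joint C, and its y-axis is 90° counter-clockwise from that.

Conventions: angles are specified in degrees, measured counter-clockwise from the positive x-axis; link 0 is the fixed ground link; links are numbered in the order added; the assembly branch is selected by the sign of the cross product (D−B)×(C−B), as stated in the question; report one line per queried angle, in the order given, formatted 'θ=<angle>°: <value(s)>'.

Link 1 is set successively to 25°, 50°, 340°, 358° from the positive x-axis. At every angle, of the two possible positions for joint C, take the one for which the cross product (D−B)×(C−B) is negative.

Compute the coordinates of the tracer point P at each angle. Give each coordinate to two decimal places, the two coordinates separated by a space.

A=(0,0), D=(8.00,0)
θ=25°: B = A + 3.00·(cos25°, sin25°) = (2.7189, 1.2679)
θ=25°: |BD| = 5.4311
θ=25°: circle(B,9.00) ∩ circle(D,7.00): a=5.6615, h=6.9962
θ=25°:   candidates: C₊=(9.8573,6.7491) cross=37.997; C₋=(6.5908,-6.8567) cross=-37.997
θ=25°:   branch - wants cross < 0 → take C=(6.5908,-6.8567) (cross=-37.997)
θ=25°: ex = (C−B)/|BC| = (0.4302,-0.9027); ey = (0.9027,0.4302)
θ=25°: P = B + 3.03·ex + 0.61·ey = (4.5731,-1.2050)
θ=50°: B = A + 3.00·(cos50°, sin50°) = (1.9284, 2.2981)
θ=50°: |BD| = 6.4920
θ=50°: circle(B,9.00) ∩ circle(D,7.00): a=5.7106, h=6.9562
θ=50°:   candidates: C₊=(9.7316,6.7824) cross=45.160; C₋=(4.8067,-6.2292) cross=-45.160
θ=50°:   branch - wants cross < 0 → take C=(4.8067,-6.2292) (cross=-45.160)
θ=50°: ex = (C−B)/|BC| = (0.3198,-0.9475); ey = (0.9475,0.3198)
θ=50°: P = B + 3.03·ex + 0.61·ey = (3.4754,-0.3776)
θ=340°: B = A + 3.00·(cos340°, sin340°) = (2.8191, -1.0261)
θ=340°: |BD| = 5.2815
θ=340°: circle(B,9.00) ∩ circle(D,7.00): a=5.6702, h=6.9892
θ=340°:   candidates: C₊=(7.0234,6.9315) cross=36.914; C₋=(9.7390,-6.7805) cross=-36.914
θ=340°:   branch - wants cross < 0 → take C=(9.7390,-6.7805) (cross=-36.914)
θ=340°: ex = (C−B)/|BC| = (0.7689,-0.6394); ey = (0.6394,0.7689)
θ=340°: P = B + 3.03·ex + 0.61·ey = (5.5388,-2.4944)
θ=358°: B = A + 3.00·(cos358°, sin358°) = (2.9982, -0.1047)
θ=358°: |BD| = 5.0029
θ=358°: circle(B,9.00) ∩ circle(D,7.00): a=5.6996, h=6.9652
θ=358°:   candidates: C₊=(8.5508,6.9783) cross=34.847; C₋=(8.8423,-6.9491) cross=-34.847
θ=358°:   branch - wants cross < 0 → take C=(8.8423,-6.9491) (cross=-34.847)
θ=358°: ex = (C−B)/|BC| = (0.6493,-0.7605); ey = (0.7605,0.6493)
θ=358°: P = B + 3.03·ex + 0.61·ey = (5.4296,-2.0129)

θ=25°: 4.57 -1.20
θ=50°: 3.48 -0.38
θ=340°: 5.54 -2.49
θ=358°: 5.43 -2.01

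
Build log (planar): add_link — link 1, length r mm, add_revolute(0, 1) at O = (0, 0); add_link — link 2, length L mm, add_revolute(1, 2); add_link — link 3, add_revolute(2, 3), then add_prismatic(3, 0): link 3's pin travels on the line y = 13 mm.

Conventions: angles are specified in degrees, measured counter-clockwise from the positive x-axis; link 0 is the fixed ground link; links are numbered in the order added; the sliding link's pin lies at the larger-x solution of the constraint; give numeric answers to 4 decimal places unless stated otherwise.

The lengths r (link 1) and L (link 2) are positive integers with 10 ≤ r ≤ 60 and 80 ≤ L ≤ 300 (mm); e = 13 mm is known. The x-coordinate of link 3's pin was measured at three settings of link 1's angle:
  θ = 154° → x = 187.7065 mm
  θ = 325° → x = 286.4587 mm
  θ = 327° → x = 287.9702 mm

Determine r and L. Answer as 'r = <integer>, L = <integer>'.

constraint per measurement: (x − r cos θ)² + (r sin θ − e)² = L²
subtracting the θ₁ and θ₂ equations cancels the r² and L² terms:
r = (x₁² − x₂²) / (2[(x₁cos θ₁ + e sin θ₁) − (x₂cos θ₂ + e sin θ₂)]) = 60.0000 → r = 60
L² = (x₁ − r cos θ₁)² + (r sin θ₁ − e)² = 58564.0093 → L = 242.0000 → L = 242
check at θ₃=327°: x = 287.9702 (printed 287.9702) ✓

r = 60, L = 242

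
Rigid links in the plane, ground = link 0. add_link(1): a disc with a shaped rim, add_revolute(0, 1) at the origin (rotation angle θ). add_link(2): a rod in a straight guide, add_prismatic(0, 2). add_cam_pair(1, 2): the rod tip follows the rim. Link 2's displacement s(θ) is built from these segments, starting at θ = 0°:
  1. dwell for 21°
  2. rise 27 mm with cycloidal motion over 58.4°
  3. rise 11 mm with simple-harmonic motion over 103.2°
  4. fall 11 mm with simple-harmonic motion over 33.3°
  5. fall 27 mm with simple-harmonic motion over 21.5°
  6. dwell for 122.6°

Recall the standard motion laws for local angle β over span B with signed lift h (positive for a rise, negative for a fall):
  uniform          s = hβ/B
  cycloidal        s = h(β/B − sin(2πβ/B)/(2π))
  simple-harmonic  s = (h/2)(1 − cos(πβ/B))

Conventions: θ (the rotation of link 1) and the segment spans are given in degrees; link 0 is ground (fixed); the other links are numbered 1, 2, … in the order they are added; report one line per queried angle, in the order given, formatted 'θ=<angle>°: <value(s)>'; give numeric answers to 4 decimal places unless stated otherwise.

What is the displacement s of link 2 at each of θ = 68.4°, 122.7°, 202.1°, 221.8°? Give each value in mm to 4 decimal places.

segment 1 (0° to 21°, dwell): s unchanged at 0.0000
θ = 68.4° falls in segment 2 (21° to 79.4°, cycloidal, h = 27): β = 68.4 − 21 = 47.4°, B = 58.4°; Δs = 27·(0.8116 − sin(2π·0.8116)/(2π)) = 25.8933; s = 0.0000 + 25.8933 = 25.8933
segment 2 (21° to 79.4°, cycloidal, h = 27) is passed completely: s = 0.0000 + (27) = 27.0000
θ = 122.7° falls in segment 3 (79.4° to 182.6°, simple-harmonic, h = 11): β = 122.7 − 79.4 = 43.3°, B = 103.2°; Δs = 11/2·(1 − cos(π·0.4196)) = 4.1251; s = 27.0000 + 4.1251 = 31.1251
segment 3 (79.4° to 182.6°, simple-harmonic, h = 11) is passed completely: s = 27.0000 + (11) = 38.0000
θ = 202.1° falls in segment 4 (182.6° to 215.9°, simple-harmonic, h = -11): β = 202.1 − 182.6 = 19.5°, B = 33.3°; Δs = -11/2·(1 − cos(π·0.5856)) = -6.9611; s = 38.0000 − 6.9611 = 31.0389
segment 4 (182.6° to 215.9°, simple-harmonic, h = -11) is passed completely: s = 38.0000 + (-11) = 27.0000
θ = 221.8° falls in segment 5 (215.9° to 237.4°, simple-harmonic, h = -27): β = 221.8 − 215.9 = 5.9°, B = 21.5°; Δs = -27/2·(1 − cos(π·0.2744)) = -4.7137; s = 27.0000 − 4.7137 = 22.2863

θ=68.4°: 25.8933
θ=122.7°: 31.1251
θ=202.1°: 31.0389
θ=221.8°: 22.2863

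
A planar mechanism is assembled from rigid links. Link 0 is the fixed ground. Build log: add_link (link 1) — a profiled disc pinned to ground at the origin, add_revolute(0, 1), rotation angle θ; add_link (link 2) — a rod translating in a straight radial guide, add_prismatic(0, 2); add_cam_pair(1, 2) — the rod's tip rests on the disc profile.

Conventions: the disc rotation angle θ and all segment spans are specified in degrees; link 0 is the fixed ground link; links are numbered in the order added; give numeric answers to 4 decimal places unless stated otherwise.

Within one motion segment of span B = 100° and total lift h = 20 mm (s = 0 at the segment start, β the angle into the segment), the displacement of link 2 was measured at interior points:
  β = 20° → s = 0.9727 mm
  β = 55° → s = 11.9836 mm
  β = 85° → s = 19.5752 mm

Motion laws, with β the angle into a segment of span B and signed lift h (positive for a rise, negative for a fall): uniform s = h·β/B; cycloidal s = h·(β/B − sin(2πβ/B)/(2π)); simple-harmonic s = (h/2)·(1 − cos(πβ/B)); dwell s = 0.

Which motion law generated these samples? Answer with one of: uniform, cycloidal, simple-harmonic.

candidates at β/B = r: uniform s = h·r (linear in β); cycloidal s = h·(r − sin(2πr)/(2π)); simple-harmonic s = (h/2)(1 − cos(πr))
β=20°: printed 0.9727 | uniform 4.0000, cycloidal 0.9727, simple-harmonic 1.9098
β=55°: printed 11.9836 | uniform 11.0000, cycloidal 11.9836, simple-harmonic 11.5643
β=85°: printed 19.5752 | uniform 17.0000, cycloidal 19.5752, simple-harmonic 18.9101
only one law matches every sample → cycloidal

cycloidal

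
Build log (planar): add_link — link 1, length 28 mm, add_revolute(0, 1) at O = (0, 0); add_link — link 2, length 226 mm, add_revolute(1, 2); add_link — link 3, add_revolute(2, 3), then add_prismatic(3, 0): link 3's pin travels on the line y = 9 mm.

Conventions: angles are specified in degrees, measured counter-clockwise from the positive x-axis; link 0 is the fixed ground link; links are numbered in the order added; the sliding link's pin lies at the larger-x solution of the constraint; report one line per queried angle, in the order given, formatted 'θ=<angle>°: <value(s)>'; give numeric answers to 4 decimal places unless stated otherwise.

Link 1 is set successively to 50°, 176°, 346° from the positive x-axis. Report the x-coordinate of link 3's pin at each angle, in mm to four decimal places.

geometry: r = 28 mm, L = 226 mm, e = 9 mm
θ=50°: crank pin P = (r cos θ, r sin θ) = (17.998053, 21.449244)
θ=50°: h = r sin θ − e = 21.449244 − 9 = 12.449244
θ=50°: x = r cos θ + √(L² − h²) = 17.998053 + 225.656855 = 243.654908
θ=176°: crank pin P = (r cos θ, r sin θ) = (-27.931793, 1.953181)
θ=176°: h = r sin θ − e = 1.953181 − 9 = -7.046819
θ=176°: x = r cos θ + √(L² − h²) = -27.931793 + 225.890111 = 197.958318
θ=346°: crank pin P = (r cos θ, r sin θ) = (27.168280, -6.773813)
θ=346°: h = r sin θ − e = -6.773813 − 9 = -15.773813
θ=346°: x = r cos θ + √(L² − h²) = 27.168280 + 225.448856 = 252.617137

θ=50°: 243.6549
θ=176°: 197.9583
θ=346°: 252.6171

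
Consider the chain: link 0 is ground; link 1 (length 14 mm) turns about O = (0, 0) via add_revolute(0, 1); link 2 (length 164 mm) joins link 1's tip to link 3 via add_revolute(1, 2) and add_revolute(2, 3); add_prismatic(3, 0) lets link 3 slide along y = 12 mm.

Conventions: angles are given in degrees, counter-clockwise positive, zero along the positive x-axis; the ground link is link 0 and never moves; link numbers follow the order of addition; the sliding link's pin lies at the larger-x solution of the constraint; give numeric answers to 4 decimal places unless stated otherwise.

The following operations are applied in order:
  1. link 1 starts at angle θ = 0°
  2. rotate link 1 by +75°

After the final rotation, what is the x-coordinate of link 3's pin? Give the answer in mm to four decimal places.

geometry: r = 14 mm, L = 164 mm, e = 12 mm; θ starts at 0°
rotate link 1 by +75°: θ ← 0° +75° = 75°
crank pin P = (r cos θ, r sin θ) = (3.623467, 13.522962)
h = r sin θ − e = 13.522962 − 12 = 1.522962
x = r cos θ + √(L² − h²) = 3.623467 + 163.992928 = 167.616395

167.6164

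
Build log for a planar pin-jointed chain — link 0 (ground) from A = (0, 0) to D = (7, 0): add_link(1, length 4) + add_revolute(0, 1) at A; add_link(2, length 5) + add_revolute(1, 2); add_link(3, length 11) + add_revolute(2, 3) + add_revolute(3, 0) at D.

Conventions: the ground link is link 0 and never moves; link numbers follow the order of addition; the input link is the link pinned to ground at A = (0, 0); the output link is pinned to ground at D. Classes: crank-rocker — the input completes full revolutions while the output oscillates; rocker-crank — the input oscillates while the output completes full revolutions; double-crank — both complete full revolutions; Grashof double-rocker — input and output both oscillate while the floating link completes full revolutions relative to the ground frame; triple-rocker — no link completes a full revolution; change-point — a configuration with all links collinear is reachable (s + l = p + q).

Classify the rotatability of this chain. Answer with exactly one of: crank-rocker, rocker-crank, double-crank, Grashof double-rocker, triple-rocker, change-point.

lengths: ground=7, input=4, coupler=5, output=11
sorted: s=4 (shortest), l=11 (longest), p+q=12
s + l = 15 vs p + q = 12
s + l > p + q → non-Grashof → no link fully rotates → triple-rocker

triple-rocker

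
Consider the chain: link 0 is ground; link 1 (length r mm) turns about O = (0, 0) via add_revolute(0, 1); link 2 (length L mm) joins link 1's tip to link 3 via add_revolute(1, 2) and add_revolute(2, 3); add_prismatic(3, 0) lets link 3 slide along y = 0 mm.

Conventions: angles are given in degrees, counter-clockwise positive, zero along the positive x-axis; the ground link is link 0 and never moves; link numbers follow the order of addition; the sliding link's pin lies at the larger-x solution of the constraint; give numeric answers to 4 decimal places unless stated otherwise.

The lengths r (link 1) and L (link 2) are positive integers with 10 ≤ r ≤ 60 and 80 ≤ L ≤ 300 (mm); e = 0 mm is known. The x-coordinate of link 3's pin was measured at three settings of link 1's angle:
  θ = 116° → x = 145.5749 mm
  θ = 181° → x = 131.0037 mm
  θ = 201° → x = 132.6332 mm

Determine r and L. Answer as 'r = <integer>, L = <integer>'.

constraint per measurement: (x − r cos θ)² + (r sin θ − e)² = L²
subtracting the θ₁ and θ₂ equations cancels the r² and L² terms:
r = (x₁² − x₂²) / (2[(x₁cos θ₁ + e sin θ₁) − (x₂cos θ₂ + e sin θ₂)]) = 30.0001 → r = 30
L² = (x₁ − r cos θ₁)² + (r sin θ₁ − e)² = 25921.0017 → L = 161.0000 → L = 161
check at θ₃=201°: x = 132.6332 (printed 132.6332) ✓

r = 30, L = 161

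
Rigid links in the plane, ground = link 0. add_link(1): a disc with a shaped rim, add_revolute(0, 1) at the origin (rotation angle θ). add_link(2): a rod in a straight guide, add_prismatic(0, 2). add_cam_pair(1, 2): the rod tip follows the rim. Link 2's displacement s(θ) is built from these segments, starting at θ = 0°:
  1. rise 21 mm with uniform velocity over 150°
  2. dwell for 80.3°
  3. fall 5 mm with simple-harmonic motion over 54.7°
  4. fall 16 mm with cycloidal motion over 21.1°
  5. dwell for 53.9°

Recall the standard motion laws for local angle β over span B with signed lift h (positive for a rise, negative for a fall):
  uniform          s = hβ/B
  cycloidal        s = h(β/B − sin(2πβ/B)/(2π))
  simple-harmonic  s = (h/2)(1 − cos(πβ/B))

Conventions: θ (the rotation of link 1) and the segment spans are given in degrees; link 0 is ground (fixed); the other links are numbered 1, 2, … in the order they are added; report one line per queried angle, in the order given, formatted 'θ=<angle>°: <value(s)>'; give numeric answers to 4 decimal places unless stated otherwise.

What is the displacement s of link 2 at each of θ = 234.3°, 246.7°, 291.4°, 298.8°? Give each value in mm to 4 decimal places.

segment 1 (0° to 150°, uniform, h = 21) is passed completely: s = 0.0000 + (21) = 21.0000
segment 2 (150° to 230.3°, dwell): s unchanged at 21.0000
θ = 234.3° falls in segment 3 (230.3° to 285°, simple-harmonic, h = -5): β = 234.3 − 230.3 = 4°, B = 54.7°; Δs = -5/2·(1 − cos(π·0.0731)) = -0.0657; s = 21.0000 − 0.0657 = 20.9343
θ = 246.7° falls in segment 3 (230.3° to 285°, simple-harmonic, h = -5): β = 246.7 − 230.3 = 16.4°, B = 54.7°; Δs = -5/2·(1 − cos(π·0.2998)) = -1.0294; s = 21.0000 − 1.0294 = 19.9706
segment 3 (230.3° to 285°, simple-harmonic, h = -5) is passed completely: s = 21.0000 + (-5) = 16.0000
θ = 291.4° falls in segment 4 (285° to 306.1°, cycloidal, h = -16): β = 291.4 − 285 = 6.4°, B = 21.1°; Δs = -16·(0.3033 − sin(2π·0.3033)/(2π)) = -2.4482; s = 16.0000 − 2.4482 = 13.5518
θ = 298.8° falls in segment 4 (285° to 306.1°, cycloidal, h = -16): β = 298.8 − 285 = 13.8°, B = 21.1°; Δs = -16·(0.6540 − sin(2π·0.6540)/(2π)) = -12.5618; s = 16.0000 − 12.5618 = 3.4382

θ=234.3°: 20.9343
θ=246.7°: 19.9706
θ=291.4°: 13.5518
θ=298.8°: 3.4382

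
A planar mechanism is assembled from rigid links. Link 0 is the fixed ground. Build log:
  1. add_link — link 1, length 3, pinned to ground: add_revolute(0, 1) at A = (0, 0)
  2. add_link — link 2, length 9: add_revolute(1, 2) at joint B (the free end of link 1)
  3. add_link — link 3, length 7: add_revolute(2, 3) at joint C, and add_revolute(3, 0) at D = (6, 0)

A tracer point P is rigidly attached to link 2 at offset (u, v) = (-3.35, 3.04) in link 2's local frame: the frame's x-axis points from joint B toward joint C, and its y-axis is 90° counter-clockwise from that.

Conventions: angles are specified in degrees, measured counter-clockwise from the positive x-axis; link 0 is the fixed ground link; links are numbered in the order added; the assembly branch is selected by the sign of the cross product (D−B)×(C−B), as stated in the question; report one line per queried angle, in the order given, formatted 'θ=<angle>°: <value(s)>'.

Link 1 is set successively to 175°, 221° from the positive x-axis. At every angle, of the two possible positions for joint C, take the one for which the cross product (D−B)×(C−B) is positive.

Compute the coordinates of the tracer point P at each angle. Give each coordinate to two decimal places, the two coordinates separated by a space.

A=(0,0), D=(6.00,0)
θ=175°: B = A + 3.00·(cos175°, sin175°) = (-2.9886, 0.2615)
θ=175°: |BD| = 8.9924
θ=175°: circle(B,9.00) ∩ circle(D,7.00): a=6.2755, h=6.4512
θ=175°:   candidates: C₊=(3.4718,6.5275) cross=58.012; C₋=(3.0967,-6.3695) cross=-58.012
θ=175°:   branch + wants cross > 0 → take C=(3.4718,6.5275) (cross=58.012)
θ=175°: ex = (C−B)/|BC| = (0.7178,0.6962); ey = (-0.6962,0.7178)
θ=175°: P = B + -3.35·ex + 3.04·ey = (-7.5098,0.1113)
θ=221°: B = A + 3.00·(cos221°, sin221°) = (-2.2641, -1.9682)
θ=221°: |BD| = 8.4953
θ=221°: circle(B,9.00) ∩ circle(D,7.00): a=6.1310, h=6.5887
θ=221°:   candidates: C₊=(2.1736,5.8617) cross=55.972; C₋=(5.2265,-6.9571) cross=-55.972
θ=221°:   branch + wants cross > 0 → take C=(2.1736,5.8617) (cross=55.972)
θ=221°: ex = (C−B)/|BC| = (0.4931,0.8700); ey = (-0.8700,0.4931)
θ=221°: P = B + -3.35·ex + 3.04·ey = (-6.5607,-3.3836)

θ=175°: -7.51 0.11
θ=221°: -6.56 -3.38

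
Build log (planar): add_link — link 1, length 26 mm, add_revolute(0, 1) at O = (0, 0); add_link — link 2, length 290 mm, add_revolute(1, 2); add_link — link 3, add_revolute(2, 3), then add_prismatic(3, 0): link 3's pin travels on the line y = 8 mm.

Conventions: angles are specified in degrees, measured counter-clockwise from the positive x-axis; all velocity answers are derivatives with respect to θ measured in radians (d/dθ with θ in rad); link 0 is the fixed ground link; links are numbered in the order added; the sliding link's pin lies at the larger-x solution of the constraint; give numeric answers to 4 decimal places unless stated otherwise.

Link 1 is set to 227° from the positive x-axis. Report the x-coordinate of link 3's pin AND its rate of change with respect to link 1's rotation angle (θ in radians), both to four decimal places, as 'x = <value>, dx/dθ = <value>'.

geometry: r = 26 mm, L = 290 mm, e = 8 mm
crank pin P = (r cos θ, r sin θ) = (-17.731957, -19.015196)
h = r sin θ − e = -19.015196 − 8 = -27.015196
x = r cos θ + √(L² − h²) = -17.731957 + 288.738946 = 271.006989
dx/dθ = −r sin θ − h·r cos θ/√(L² − h²) (θ in radians; h = -27.015196) = 17.356146

x = 271.0070, dx/dθ = 17.3561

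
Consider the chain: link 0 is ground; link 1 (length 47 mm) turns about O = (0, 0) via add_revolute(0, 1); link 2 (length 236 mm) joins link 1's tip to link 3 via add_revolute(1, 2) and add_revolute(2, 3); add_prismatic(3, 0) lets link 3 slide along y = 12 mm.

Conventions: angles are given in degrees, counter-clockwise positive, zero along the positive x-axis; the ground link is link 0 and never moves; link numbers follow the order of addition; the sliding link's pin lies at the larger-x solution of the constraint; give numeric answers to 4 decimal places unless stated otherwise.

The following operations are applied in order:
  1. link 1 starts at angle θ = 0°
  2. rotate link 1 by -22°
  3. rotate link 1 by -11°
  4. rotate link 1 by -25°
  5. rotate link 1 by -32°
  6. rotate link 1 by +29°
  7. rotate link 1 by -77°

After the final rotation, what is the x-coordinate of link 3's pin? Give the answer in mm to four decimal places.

geometry: r = 47 mm, L = 236 mm, e = 12 mm; θ starts at 0°
rotate link 1 by -22°: θ ← 0° -22° = -22°
rotate link 1 by -11°: θ ← -22° -11° = -33°
rotate link 1 by -25°: θ ← -33° -25° = -58°
rotate link 1 by -32°: θ ← -58° -32° = -90°
rotate link 1 by +29°: θ ← -90° +29° = -61°
rotate link 1 by -77°: θ ← -61° -77° = -138°
crank pin P = (r cos θ, r sin θ) = (-34.927807, -31.449138)
h = r sin θ − e = -31.449138 − 12 = -43.449138
x = r cos θ + √(L² − h²) = -34.927807 + 231.965886 = 197.038079

197.0381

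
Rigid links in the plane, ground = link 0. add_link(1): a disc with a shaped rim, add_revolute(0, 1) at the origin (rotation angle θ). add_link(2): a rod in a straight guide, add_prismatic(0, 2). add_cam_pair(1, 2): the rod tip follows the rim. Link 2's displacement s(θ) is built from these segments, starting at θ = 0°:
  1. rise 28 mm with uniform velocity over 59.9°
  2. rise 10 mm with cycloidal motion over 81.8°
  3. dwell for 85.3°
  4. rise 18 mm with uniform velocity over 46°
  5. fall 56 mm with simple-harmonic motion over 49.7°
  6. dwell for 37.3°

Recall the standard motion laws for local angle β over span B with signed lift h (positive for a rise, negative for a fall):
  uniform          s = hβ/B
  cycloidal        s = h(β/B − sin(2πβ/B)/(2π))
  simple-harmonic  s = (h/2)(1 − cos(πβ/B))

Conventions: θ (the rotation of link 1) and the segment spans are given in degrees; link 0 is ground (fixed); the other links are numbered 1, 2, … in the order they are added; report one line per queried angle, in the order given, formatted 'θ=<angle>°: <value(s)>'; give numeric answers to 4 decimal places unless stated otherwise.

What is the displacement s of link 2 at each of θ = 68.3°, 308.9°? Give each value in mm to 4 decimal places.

segment 1 (0° to 59.9°, uniform, h = 28) is passed completely: s = 0.0000 + (28) = 28.0000
θ = 68.3° falls in segment 2 (59.9° to 141.7°, cycloidal, h = 10): β = 68.3 − 59.9 = 8.4°, B = 81.8°; Δs = 10·(0.1027 − sin(2π·0.1027)/(2π)) = 0.0698; s = 28.0000 + 0.0698 = 28.0698
segment 2 (59.9° to 141.7°, cycloidal, h = 10) is passed completely: s = 28.0000 + (10) = 38.0000
segment 3 (141.7° to 227°, dwell): s unchanged at 38.0000
segment 4 (227° to 273°, uniform, h = 18) is passed completely: s = 38.0000 + (18) = 56.0000
θ = 308.9° falls in segment 5 (273° to 322.7°, simple-harmonic, h = -56): β = 308.9 − 273 = 35.9°, B = 49.7°; Δs = -56/2·(1 − cos(π·0.7223)) = -46.0056; s = 56.0000 − 46.0056 = 9.9944

θ=68.3°: 28.0698
θ=308.9°: 9.9944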